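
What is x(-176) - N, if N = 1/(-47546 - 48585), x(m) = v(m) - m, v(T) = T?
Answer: 1/96131 ≈ 1.0402e-5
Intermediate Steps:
x(m) = 0 (x(m) = m - m = 0)
N = -1/96131 (N = 1/(-96131) = -1/96131 ≈ -1.0402e-5)
x(-176) - N = 0 - 1*(-1/96131) = 0 + 1/96131 = 1/96131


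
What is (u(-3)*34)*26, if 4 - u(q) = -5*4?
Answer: 21216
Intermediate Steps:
u(q) = 24 (u(q) = 4 - (-5)*4 = 4 - 1*(-20) = 4 + 20 = 24)
(u(-3)*34)*26 = (24*34)*26 = 816*26 = 21216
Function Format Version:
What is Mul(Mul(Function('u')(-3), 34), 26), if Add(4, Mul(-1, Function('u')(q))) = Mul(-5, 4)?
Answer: 21216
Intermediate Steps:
Function('u')(q) = 24 (Function('u')(q) = Add(4, Mul(-1, Mul(-5, 4))) = Add(4, Mul(-1, -20)) = Add(4, 20) = 24)
Mul(Mul(Function('u')(-3), 34), 26) = Mul(Mul(24, 34), 26) = Mul(816, 26) = 21216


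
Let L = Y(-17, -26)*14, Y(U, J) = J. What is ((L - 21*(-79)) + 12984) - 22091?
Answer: -7812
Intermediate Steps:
L = -364 (L = -26*14 = -364)
((L - 21*(-79)) + 12984) - 22091 = ((-364 - 21*(-79)) + 12984) - 22091 = ((-364 - 1*(-1659)) + 12984) - 22091 = ((-364 + 1659) + 12984) - 22091 = (1295 + 12984) - 22091 = 14279 - 22091 = -7812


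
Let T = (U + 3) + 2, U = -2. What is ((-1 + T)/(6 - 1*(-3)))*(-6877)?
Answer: -13754/9 ≈ -1528.2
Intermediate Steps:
T = 3 (T = (-2 + 3) + 2 = 1 + 2 = 3)
((-1 + T)/(6 - 1*(-3)))*(-6877) = ((-1 + 3)/(6 - 1*(-3)))*(-6877) = (2/(6 + 3))*(-6877) = (2/9)*(-6877) = -13754/9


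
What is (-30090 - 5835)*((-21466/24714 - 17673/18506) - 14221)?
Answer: 38948160337040975/76226214 ≈ 5.1096e+8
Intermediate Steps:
(-30090 - 5835)*((-21466/24714 - 17673/18506) - 14221) = -35925*((-21466*1/24714 - 17673*1/18506) - 14221) = -35925*((-10733/12357 - 17673/18506) - 14221) = -35925*(-417010159/228678642 - 14221) = -35925*(-3252455978041/228678642) = 38948160337040975/76226214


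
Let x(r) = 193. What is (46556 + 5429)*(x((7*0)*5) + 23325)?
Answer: 1222583230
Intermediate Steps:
(46556 + 5429)*(x((7*0)*5) + 23325) = (46556 + 5429)*(193 + 23325) = 51985*23518 = 1222583230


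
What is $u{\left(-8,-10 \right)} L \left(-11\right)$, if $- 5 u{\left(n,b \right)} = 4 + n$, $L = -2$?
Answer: $\frac{88}{5} \approx 17.6$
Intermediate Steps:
$u{\left(n,b \right)} = - \frac{4}{5} - \frac{n}{5}$ ($u{\left(n,b \right)} = - \frac{4 + n}{5} = - \frac{4}{5} - \frac{n}{5}$)
$u{\left(-8,-10 \right)} L \left(-11\right) = \left(- \frac{4}{5} - - \frac{8}{5}\right) \left(-2\right) \left(-11\right) = \left(- \frac{4}{5} + \frac{8}{5}\right) \left(-2\right) \left(-11\right) = \frac{4}{5} \left(-2\right) \left(-11\right) = \left(- \frac{8}{5}\right) \left(-11\right) = \frac{88}{5}$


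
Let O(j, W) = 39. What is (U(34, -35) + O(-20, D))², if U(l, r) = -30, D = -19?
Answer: 81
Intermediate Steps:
(U(34, -35) + O(-20, D))² = (-30 + 39)² = 9² = 81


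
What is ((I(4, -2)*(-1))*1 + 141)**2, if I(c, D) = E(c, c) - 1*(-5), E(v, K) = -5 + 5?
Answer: 18496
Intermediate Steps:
E(v, K) = 0
I(c, D) = 5 (I(c, D) = 0 - 1*(-5) = 0 + 5 = 5)
((I(4, -2)*(-1))*1 + 141)**2 = ((5*(-1))*1 + 141)**2 = (-5*1 + 141)**2 = (-5 + 141)**2 = 136**2 = 18496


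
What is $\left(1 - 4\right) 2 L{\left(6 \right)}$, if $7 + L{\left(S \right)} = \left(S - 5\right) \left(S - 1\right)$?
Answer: $12$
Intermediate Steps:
$L{\left(S \right)} = -7 + \left(-1 + S\right) \left(-5 + S\right)$ ($L{\left(S \right)} = -7 + \left(S - 5\right) \left(S - 1\right) = -7 + \left(-5 + S\right) \left(-1 + S\right) = -7 + \left(-1 + S\right) \left(-5 + S\right)$)
$\left(1 - 4\right) 2 L{\left(6 \right)} = \left(1 - 4\right) 2 \left(-2 + 6^{2} - 36\right) = \left(1 - 4\right) 2 \left(-2 + 36 - 36\right) = \left(-3\right) 2 \left(-2\right) = \left(-6\right) \left(-2\right) = 12$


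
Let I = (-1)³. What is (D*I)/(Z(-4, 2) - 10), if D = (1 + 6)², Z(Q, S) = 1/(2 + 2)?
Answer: 196/39 ≈ 5.0256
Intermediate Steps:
Z(Q, S) = ¼ (Z(Q, S) = 1/4 = ¼)
D = 49 (D = 7² = 49)
I = -1
(D*I)/(Z(-4, 2) - 10) = (49*(-1))/(¼ - 10) = -49/(-39/4) = -49*(-4/39) = 196/39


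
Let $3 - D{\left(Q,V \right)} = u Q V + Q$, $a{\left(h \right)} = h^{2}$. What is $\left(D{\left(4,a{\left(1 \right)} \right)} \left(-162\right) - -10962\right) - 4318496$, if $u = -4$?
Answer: $-4309964$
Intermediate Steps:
$D{\left(Q,V \right)} = 3 - Q + 4 Q V$ ($D{\left(Q,V \right)} = 3 - \left(- 4 Q V + Q\right) = 3 - \left(Q - 4 Q V\right) = 3 + \left(- Q + 4 Q V\right) = 3 - Q + 4 Q V$)
$\left(D{\left(4,a{\left(1 \right)} \right)} \left(-162\right) - -10962\right) - 4318496 = \left(\left(3 - 4 + 4 \cdot 4 \cdot 1^{2}\right) \left(-162\right) - -10962\right) - 4318496 = \left(\left(3 - 4 + 4 \cdot 4 \cdot 1\right) \left(-162\right) + 10962\right) - 4318496 = \left(\left(3 - 4 + 16\right) \left(-162\right) + 10962\right) - 4318496 = \left(15 \left(-162\right) + 10962\right) - 4318496 = \left(-2430 + 10962\right) - 4318496 = 8532 - 4318496 = -4309964$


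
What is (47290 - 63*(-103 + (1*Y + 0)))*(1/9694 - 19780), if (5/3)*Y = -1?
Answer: -25798067792898/24235 ≈ -1.0645e+9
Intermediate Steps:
Y = -⅗ (Y = (⅗)*(-1) = -⅗ ≈ -0.60000)
(47290 - 63*(-103 + (1*Y + 0)))*(1/9694 - 19780) = (47290 - 63*(-103 + (1*(-⅗) + 0)))*(1/9694 - 19780) = (47290 - 63*(-103 + (-⅗ + 0)))*(1/9694 - 19780) = (47290 - 63*(-103 - ⅗))*(-191747319/9694) = (47290 - 63*(-518/5))*(-191747319/9694) = (47290 + 32634/5)*(-191747319/9694) = (269084/5)*(-191747319/9694) = -25798067792898/24235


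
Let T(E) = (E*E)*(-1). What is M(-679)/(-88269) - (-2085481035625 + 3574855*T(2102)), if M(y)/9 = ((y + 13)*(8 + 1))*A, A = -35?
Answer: 526101913807835665/29423 ≈ 1.7881e+13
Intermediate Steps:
M(y) = -36855 - 2835*y (M(y) = 9*(((y + 13)*(8 + 1))*(-35)) = 9*(((13 + y)*9)*(-35)) = 9*((117 + 9*y)*(-35)) = 9*(-4095 - 315*y) = -36855 - 2835*y)
T(E) = -E**2 (T(E) = E**2*(-1) = -E**2)
M(-679)/(-88269) - (-2085481035625 + 3574855*T(2102)) = (-36855 - 2835*(-679))/(-88269) - 3574855/(1/(-1*2102**2 - 583375)) = (-36855 + 1924965)*(-1/88269) - 3574855/(1/(-1*4418404 - 583375)) = 1888110*(-1/88269) - 3574855/(1/(-4418404 - 583375)) = -629370/29423 - 3574855/(1/(-5001779)) = -629370/29423 - 3574855/(-1/5001779) = -629370/29423 - 3574855*(-5001779) = -629370/29423 + 17880634667045 = 526101913807835665/29423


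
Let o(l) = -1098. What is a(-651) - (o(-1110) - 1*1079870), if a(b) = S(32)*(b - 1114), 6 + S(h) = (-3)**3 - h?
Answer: 1195693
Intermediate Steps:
S(h) = -33 - h (S(h) = -6 + ((-3)**3 - h) = -6 + (-27 - h) = -33 - h)
a(b) = 72410 - 65*b (a(b) = (-33 - 1*32)*(b - 1114) = (-33 - 32)*(-1114 + b) = -65*(-1114 + b) = 72410 - 65*b)
a(-651) - (o(-1110) - 1*1079870) = (72410 - 65*(-651)) - (-1098 - 1*1079870) = (72410 + 42315) - (-1098 - 1079870) = 114725 - 1*(-1080968) = 114725 + 1080968 = 1195693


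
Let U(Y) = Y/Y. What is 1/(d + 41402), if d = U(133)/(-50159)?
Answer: 50159/2076682917 ≈ 2.4153e-5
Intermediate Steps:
U(Y) = 1
d = -1/50159 (d = 1/(-50159) = 1*(-1/50159) = -1/50159 ≈ -1.9937e-5)
1/(d + 41402) = 1/(-1/50159 + 41402) = 1/(2076682917/50159) = 50159/2076682917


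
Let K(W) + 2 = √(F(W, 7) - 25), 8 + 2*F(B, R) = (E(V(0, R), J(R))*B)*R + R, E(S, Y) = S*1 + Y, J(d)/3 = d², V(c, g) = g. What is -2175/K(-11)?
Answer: 8700/11917 + 2175*I*√23818/11917 ≈ 0.73005 + 28.167*I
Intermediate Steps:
J(d) = 3*d²
E(S, Y) = S + Y
F(B, R) = -4 + R/2 + B*R*(R + 3*R²)/2 (F(B, R) = -4 + (((R + 3*R²)*B)*R + R)/2 = -4 + ((B*(R + 3*R²))*R + R)/2 = -4 + (B*R*(R + 3*R²) + R)/2 = -4 + (R + B*R*(R + 3*R²))/2 = -4 + (R/2 + B*R*(R + 3*R²)/2) = -4 + R/2 + B*R*(R + 3*R²)/2)
K(W) = -2 + √(-51/2 + 539*W) (K(W) = -2 + √((-4 + (½)*7 + (½)*W*7²*(1 + 3*7)) - 25) = -2 + √((-4 + 7/2 + (½)*W*49*(1 + 21)) - 25) = -2 + √((-4 + 7/2 + (½)*W*49*22) - 25) = -2 + √((-4 + 7/2 + 539*W) - 25) = -2 + √((-½ + 539*W) - 25) = -2 + √(-51/2 + 539*W))
-2175/K(-11) = -2175/(-2 + √(-102 + 2156*(-11))/2) = -2175/(-2 + √(-102 - 23716)/2) = -2175/(-2 + √(-23818)/2) = -2175/(-2 + (I*√23818)/2) = -2175/(-2 + I*√23818/2)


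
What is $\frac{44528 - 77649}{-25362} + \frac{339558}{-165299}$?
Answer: $- \frac{3137001817}{4192313238} \approx -0.74827$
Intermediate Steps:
$\frac{44528 - 77649}{-25362} + \frac{339558}{-165299} = \left(44528 - 77649\right) \left(- \frac{1}{25362}\right) + 339558 \left(- \frac{1}{165299}\right) = \left(-33121\right) \left(- \frac{1}{25362}\right) - \frac{339558}{165299} = \frac{33121}{25362} - \frac{339558}{165299} = - \frac{3137001817}{4192313238}$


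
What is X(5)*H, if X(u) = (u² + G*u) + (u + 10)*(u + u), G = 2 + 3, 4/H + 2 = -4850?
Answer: -200/1213 ≈ -0.16488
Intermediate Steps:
H = -1/1213 (H = 4/(-2 - 4850) = 4/(-4852) = 4*(-1/4852) = -1/1213 ≈ -0.00082440)
G = 5
X(u) = u² + 5*u + 2*u*(10 + u) (X(u) = (u² + 5*u) + (u + 10)*(u + u) = (u² + 5*u) + (10 + u)*(2*u) = (u² + 5*u) + 2*u*(10 + u) = u² + 5*u + 2*u*(10 + u))
X(5)*H = (5*(25 + 3*5))*(-1/1213) = (5*(25 + 15))*(-1/1213) = (5*40)*(-1/1213) = 200*(-1/1213) = -200/1213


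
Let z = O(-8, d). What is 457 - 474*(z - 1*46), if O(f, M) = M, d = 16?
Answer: 14677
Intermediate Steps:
z = 16
457 - 474*(z - 1*46) = 457 - 474*(16 - 1*46) = 457 - 474*(16 - 46) = 457 - 474*(-30) = 457 + 14220 = 14677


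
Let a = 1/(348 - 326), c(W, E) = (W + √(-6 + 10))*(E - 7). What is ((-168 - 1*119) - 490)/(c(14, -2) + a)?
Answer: 17094/3167 ≈ 5.3975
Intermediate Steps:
c(W, E) = (-7 + E)*(2 + W) (c(W, E) = (W + √4)*(-7 + E) = (W + 2)*(-7 + E) = (2 + W)*(-7 + E) = (-7 + E)*(2 + W))
a = 1/22 ≈ 0.045455
((-168 - 1*119) - 490)/(c(14, -2) + a) = ((-168 - 1*119) - 490)/((-14 - 7*14 + 2*(-2) - 2*14) + 1/22) = ((-168 - 119) - 490)/((-14 - 98 - 4 - 28) + 1/22) = (-287 - 490)/(-144 + 1/22) = -777/(-3167/22) = -777*(-22/3167) = 17094/3167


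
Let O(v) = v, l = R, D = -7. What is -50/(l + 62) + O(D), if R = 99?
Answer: -1177/161 ≈ -7.3106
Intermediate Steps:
l = 99
-50/(l + 62) + O(D) = -50/(99 + 62) - 7 = -50/161 - 7 = -1177/161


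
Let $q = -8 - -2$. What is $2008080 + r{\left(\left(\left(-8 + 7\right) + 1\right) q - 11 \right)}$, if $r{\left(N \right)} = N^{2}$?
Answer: $2008201$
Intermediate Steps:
$q = -6$ ($q = -8 + 2 = -6$)
$2008080 + r{\left(\left(\left(-8 + 7\right) + 1\right) q - 11 \right)} = 2008080 + \left(\left(\left(-8 + 7\right) + 1\right) \left(-6\right) - 11\right)^{2} = 2008080 + \left(\left(-1 + 1\right) \left(-6\right) - 11\right)^{2} = 2008080 + \left(0 \left(-6\right) - 11\right)^{2} = 2008080 + \left(0 - 11\right)^{2} = 2008080 + \left(-11\right)^{2} = 2008080 + 121 = 2008201$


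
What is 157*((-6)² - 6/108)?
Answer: 101579/18 ≈ 5643.3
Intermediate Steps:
157*((-6)² - 6/108) = 157*(36 - 6*1/108) = 157*(36 - 1/18) = 157*(647/18) = 101579/18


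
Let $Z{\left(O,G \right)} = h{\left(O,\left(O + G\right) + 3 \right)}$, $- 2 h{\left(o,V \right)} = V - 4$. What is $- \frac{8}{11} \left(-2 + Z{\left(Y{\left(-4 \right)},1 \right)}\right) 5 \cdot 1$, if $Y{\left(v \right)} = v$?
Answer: $0$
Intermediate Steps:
$h{\left(o,V \right)} = 2 - \frac{V}{2}$ ($h{\left(o,V \right)} = - \frac{V - 4}{2} = - \frac{-4 + V}{2} = 2 - \frac{V}{2}$)
$Z{\left(O,G \right)} = \frac{1}{2} - \frac{G}{2} - \frac{O}{2}$ ($Z{\left(O,G \right)} = 2 - \frac{\left(O + G\right) + 3}{2} = 2 - \frac{\left(G + O\right) + 3}{2} = 2 - \frac{3 + G + O}{2} = 2 - \left(\frac{3}{2} + \frac{G}{2} + \frac{O}{2}\right) = \frac{1}{2} - \frac{G}{2} - \frac{O}{2}$)
$- \frac{8}{11} \left(-2 + Z{\left(Y{\left(-4 \right)},1 \right)}\right) 5 \cdot 1 = - \frac{8}{11} \left(-2 - -2\right) 5 \cdot 1 = \left(-8\right) \frac{1}{11} \left(-2 + \left(\frac{1}{2} - \frac{1}{2} + 2\right)\right) 5 \cdot 1 = - \frac{8 \left(-2 + 2\right) 5}{11} \cdot 1 = - \frac{8 \cdot 0 \cdot 5}{11} \cdot 1 = \left(- \frac{8}{11}\right) 0 \cdot 1 = 0 \cdot 1 = 0$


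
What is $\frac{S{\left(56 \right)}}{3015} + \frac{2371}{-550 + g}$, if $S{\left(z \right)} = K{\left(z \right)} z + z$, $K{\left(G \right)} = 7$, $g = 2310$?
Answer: $\frac{1587409}{1061280} \approx 1.4957$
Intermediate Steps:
$S{\left(z \right)} = 8 z$ ($S{\left(z \right)} = 7 z + z = 8 z$)
$\frac{S{\left(56 \right)}}{3015} + \frac{2371}{-550 + g} = \frac{8 \cdot 56}{3015} + \frac{2371}{-550 + 2310} = 448 \cdot \frac{1}{3015} + \frac{2371}{1760} = \frac{448}{3015} + 2371 \cdot \frac{1}{1760} = \frac{448}{3015} + \frac{2371}{1760} = \frac{1587409}{1061280}$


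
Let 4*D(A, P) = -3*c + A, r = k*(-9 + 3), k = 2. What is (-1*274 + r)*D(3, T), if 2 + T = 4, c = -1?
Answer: -429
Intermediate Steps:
T = 2 (T = -2 + 4 = 2)
r = -12 (r = 2*(-9 + 3) = 2*(-6) = -12)
D(A, P) = ¾ + A/4 (D(A, P) = (-3*(-1) + A)/4 = (3 + A)/4 = ¾ + A/4)
(-1*274 + r)*D(3, T) = (-1*274 - 12)*(¾ + (¼)*3) = (-274 - 12)*(¾ + ¾) = -286*3/2 = -429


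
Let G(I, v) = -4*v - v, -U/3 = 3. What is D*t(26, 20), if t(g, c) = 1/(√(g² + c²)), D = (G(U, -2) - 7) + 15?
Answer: 9*√269/269 ≈ 0.54874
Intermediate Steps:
U = -9 (U = -3*3 = -9)
G(I, v) = -5*v
D = 18 (D = (-5*(-2) - 7) + 15 = (10 - 7) + 15 = 3 + 15 = 18)
t(g, c) = (c² + g²)^(-½) (t(g, c) = 1/(√(c² + g²)) = (c² + g²)^(-½))
D*t(26, 20) = 18/√(20² + 26²) = 18/√(400 + 676) = 18/√1076 = 18*(√269/538) = 9*√269/269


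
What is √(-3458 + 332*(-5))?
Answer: I*√5118 ≈ 71.54*I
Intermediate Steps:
√(-3458 + 332*(-5)) = √(-3458 - 1660) = √(-5118) = I*√5118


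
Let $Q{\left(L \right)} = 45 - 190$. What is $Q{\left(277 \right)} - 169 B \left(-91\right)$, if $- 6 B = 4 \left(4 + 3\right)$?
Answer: $- \frac{215741}{3} \approx -71914.0$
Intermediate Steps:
$Q{\left(L \right)} = -145$
$B = - \frac{14}{3}$ ($B = - \frac{4 \left(4 + 3\right)}{6} = - \frac{4 \cdot 7}{6} = \left(- \frac{1}{6}\right) 28 = - \frac{14}{3} \approx -4.6667$)
$Q{\left(277 \right)} - 169 B \left(-91\right) = -145 - 169 \left(- \frac{14}{3}\right) \left(-91\right) = -145 - \left(- \frac{2366}{3}\right) \left(-91\right) = -145 - \frac{215306}{3} = - \frac{215741}{3}$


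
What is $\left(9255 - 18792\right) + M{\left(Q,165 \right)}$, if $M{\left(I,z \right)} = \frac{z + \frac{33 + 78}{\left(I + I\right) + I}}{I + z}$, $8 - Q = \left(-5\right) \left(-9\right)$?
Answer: $- \frac{305143}{32} \approx -9535.7$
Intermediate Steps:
$Q = -37$ ($Q = 8 - \left(-5\right) \left(-9\right) = 8 - 45 = -37$)
$M{\left(I,z \right)} = \frac{z + \frac{37}{I}}{I + z}$ ($M{\left(I,z \right)} = \frac{z + \frac{111}{2 I + I}}{I + z} = \frac{z + \frac{111}{3 I}}{I + z} = \frac{z + 111 \frac{1}{3 I}}{I + z} = \frac{z + \frac{37}{I}}{I + z}$)
$\left(9255 - 18792\right) + M{\left(Q,165 \right)} = \left(9255 - 18792\right) + \frac{37 - 6105}{\left(-37\right) \left(-37 + 165\right)} = -9537 - \frac{37 - 6105}{37 \cdot 128} = -9537 - \frac{1}{4736} \left(-6068\right) = -9537 + \frac{41}{32} = - \frac{305143}{32}$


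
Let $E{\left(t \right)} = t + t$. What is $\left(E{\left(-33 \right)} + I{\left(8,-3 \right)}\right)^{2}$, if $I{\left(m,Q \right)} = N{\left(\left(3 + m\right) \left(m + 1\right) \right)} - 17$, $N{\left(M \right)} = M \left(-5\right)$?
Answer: $334084$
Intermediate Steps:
$N{\left(M \right)} = - 5 M$
$I{\left(m,Q \right)} = -17 - 5 \left(1 + m\right) \left(3 + m\right)$ ($I{\left(m,Q \right)} = - 5 \left(3 + m\right) \left(m + 1\right) - 17 = - 5 \left(3 + m\right) \left(1 + m\right) - 17 = - 5 \left(1 + m\right) \left(3 + m\right) - 17 = -17 - 5 \left(1 + m\right) \left(3 + m\right)$)
$E{\left(t \right)} = 2 t$
$\left(E{\left(-33 \right)} + I{\left(8,-3 \right)}\right)^{2} = \left(2 \left(-33\right) - \left(192 + 320\right)\right)^{2} = \left(-66 - 512\right)^{2} = \left(-578\right)^{2} = 334084$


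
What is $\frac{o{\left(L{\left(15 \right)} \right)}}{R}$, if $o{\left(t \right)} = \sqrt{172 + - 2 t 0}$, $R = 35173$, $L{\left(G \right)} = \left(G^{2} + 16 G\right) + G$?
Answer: $\frac{2 \sqrt{43}}{35173} \approx 0.00037287$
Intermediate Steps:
$L{\left(G \right)} = G^{2} + 17 G$
$o{\left(t \right)} = 2 \sqrt{43}$ ($o{\left(t \right)} = \sqrt{172 + 0} = \sqrt{172} = 2 \sqrt{43}$)
$\frac{o{\left(L{\left(15 \right)} \right)}}{R} = \frac{2 \sqrt{43}}{35173}$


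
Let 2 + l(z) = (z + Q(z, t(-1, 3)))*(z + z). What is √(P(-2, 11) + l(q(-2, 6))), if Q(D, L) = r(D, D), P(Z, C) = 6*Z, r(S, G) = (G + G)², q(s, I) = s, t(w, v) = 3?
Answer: I*√70 ≈ 8.3666*I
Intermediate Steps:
r(S, G) = 4*G² (r(S, G) = (2*G)² = 4*G²)
Q(D, L) = 4*D²
l(z) = -2 + 2*z*(z + 4*z²) (l(z) = -2 + (z + 4*z²)*(z + z) = -2 + (z + 4*z²)*(2*z) = -2 + 2*z*(z + 4*z²))
√(P(-2, 11) + l(q(-2, 6))) = √(6*(-2) + (-2 + 2*(-2)² + 8*(-2)³)) = √(-12 + (-2 + 2*4 + 8*(-8))) = √(-12 + (-2 + 8 - 64)) = √(-12 - 58) = √(-70) = I*√70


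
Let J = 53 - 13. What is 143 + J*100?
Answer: 4143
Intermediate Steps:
J = 40
143 + J*100 = 143 + 40*100 = 143 + 4000 = 4143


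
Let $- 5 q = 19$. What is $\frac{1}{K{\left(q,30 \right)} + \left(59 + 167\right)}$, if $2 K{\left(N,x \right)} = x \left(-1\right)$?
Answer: $\frac{1}{211} \approx 0.0047393$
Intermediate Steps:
$q = - \frac{19}{5}$ ($q = \left(- \frac{1}{5}\right) 19 = - \frac{19}{5} \approx -3.8$)
$K{\left(N,x \right)} = - \frac{x}{2}$ ($K{\left(N,x \right)} = \frac{x \left(-1\right)}{2} = \frac{\left(-1\right) x}{2} = - \frac{x}{2}$)
$\frac{1}{K{\left(q,30 \right)} + \left(59 + 167\right)} = \frac{1}{\left(- \frac{1}{2}\right) 30 + \left(59 + 167\right)} = \frac{1}{-15 + 226} = \frac{1}{211}$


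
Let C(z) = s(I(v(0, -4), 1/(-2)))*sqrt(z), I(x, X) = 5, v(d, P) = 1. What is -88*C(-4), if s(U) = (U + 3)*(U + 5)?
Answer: -14080*I ≈ -14080.0*I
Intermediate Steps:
s(U) = (3 + U)*(5 + U)
C(z) = 80*sqrt(z) (C(z) = (15 + 5**2 + 8*5)*sqrt(z) = (15 + 25 + 40)*sqrt(z) = 80*sqrt(z))
-88*C(-4) = -7040*sqrt(-4) = -7040*2*I = -14080*I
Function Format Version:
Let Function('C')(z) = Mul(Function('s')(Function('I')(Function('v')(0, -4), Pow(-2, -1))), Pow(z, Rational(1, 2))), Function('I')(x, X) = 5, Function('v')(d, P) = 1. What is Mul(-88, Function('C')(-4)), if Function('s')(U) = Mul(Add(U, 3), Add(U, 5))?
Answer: Mul(-14080, I) ≈ Mul(-14080., I)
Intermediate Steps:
Function('s')(U) = Mul(Add(3, U), Add(5, U))
Function('C')(z) = Mul(80, Pow(z, Rational(1, 2))) (Function('C')(z) = Mul(Add(15, Pow(5, 2), Mul(8, 5)), Pow(z, Rational(1, 2))) = Mul(Add(15, 25, 40), Pow(z, Rational(1, 2))) = Mul(80, Pow(z, Rational(1, 2))))
Mul(-88, Function('C')(-4)) = Mul(-88, Mul(80, Pow(-4, Rational(1, 2)))) = Mul(-88, Mul(80, Mul(2, I))) = Mul(-88, Mul(160, I)) = Mul(-14080, I)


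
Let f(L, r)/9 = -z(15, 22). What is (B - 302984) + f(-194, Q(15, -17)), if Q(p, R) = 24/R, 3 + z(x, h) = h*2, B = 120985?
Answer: -182368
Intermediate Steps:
z(x, h) = -3 + 2*h (z(x, h) = -3 + h*2 = -3 + 2*h)
f(L, r) = -369 (f(L, r) = 9*(-(-3 + 2*22)) = 9*(-(-3 + 44)) = 9*(-1*41) = 9*(-41) = -369)
(B - 302984) + f(-194, Q(15, -17)) = (120985 - 302984) - 369 = -181999 - 369 = -182368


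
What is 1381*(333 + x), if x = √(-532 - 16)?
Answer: 459873 + 2762*I*√137 ≈ 4.5987e+5 + 32328.0*I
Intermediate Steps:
x = 2*I*√137 (x = √(-548) = 2*I*√137 ≈ 23.409*I)
1381*(333 + x) = 1381*(333 + 2*I*√137) = 459873 + 2762*I*√137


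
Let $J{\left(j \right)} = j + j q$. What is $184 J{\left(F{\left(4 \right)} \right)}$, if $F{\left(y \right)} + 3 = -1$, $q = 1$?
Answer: $-1472$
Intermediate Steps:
$F{\left(y \right)} = -4$ ($F{\left(y \right)} = -3 - 1 = -4$)
$J{\left(j \right)} = 2 j$ ($J{\left(j \right)} = j + j 1 = j + j = 2 j$)
$184 J{\left(F{\left(4 \right)} \right)} = 184 \cdot 2 \left(-4\right) = 184 \left(-8\right) = -1472$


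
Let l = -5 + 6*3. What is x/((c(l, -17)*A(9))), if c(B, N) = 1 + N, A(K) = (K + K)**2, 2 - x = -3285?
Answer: -3287/5184 ≈ -0.63407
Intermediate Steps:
x = 3287 (x = 2 - 1*(-3285) = 2 + 3285 = 3287)
l = 13 (l = -5 + 18 = 13)
A(K) = 4*K**2 (A(K) = (2*K)**2 = 4*K**2)
x/((c(l, -17)*A(9))) = 3287/(((1 - 17)*(4*9**2))) = 3287/((-64*81)) = 3287/((-16*324)) = 3287/(-5184) = 3287*(-1/5184) = -3287/5184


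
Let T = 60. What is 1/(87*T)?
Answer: 1/5220 ≈ 0.00019157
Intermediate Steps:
1/(87*T) = 1/(87*60) = 1/5220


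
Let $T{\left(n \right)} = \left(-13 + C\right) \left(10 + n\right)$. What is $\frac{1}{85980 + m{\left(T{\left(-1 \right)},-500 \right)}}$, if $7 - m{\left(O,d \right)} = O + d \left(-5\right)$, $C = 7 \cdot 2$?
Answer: $\frac{1}{83478} \approx 1.1979 \cdot 10^{-5}$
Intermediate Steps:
$C = 14$
$T{\left(n \right)} = 10 + n$ ($T{\left(n \right)} = \left(-13 + 14\right) \left(10 + n\right) = 1 \left(10 + n\right) = 10 + n$)
$m{\left(O,d \right)} = 7 - O + 5 d$ ($m{\left(O,d \right)} = 7 - \left(O + d \left(-5\right)\right) = 7 - \left(O - 5 d\right) = 7 - O + 5 d$)
$\frac{1}{85980 + m{\left(T{\left(-1 \right)},-500 \right)}} = \frac{1}{85980 + \left(7 - \left(10 - 1\right) + 5 \left(-500\right)\right)} = \frac{1}{85980 - 2502} = \frac{1}{83478}$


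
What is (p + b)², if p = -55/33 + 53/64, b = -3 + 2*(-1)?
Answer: 1256641/36864 ≈ 34.089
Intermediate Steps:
b = -5 (b = -3 - 2 = -5)
p = -161/192 (p = -55*1/33 + 53*(1/64) = -5/3 + 53/64 = -161/192 ≈ -0.83854)
(p + b)² = (-161/192 - 5)² = (-1121/192)² = 1256641/36864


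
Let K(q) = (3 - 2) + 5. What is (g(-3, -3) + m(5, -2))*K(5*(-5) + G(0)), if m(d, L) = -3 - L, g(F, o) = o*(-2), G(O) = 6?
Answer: 30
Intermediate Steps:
g(F, o) = -2*o
K(q) = 6 (K(q) = 1 + 5 = 6)
(g(-3, -3) + m(5, -2))*K(5*(-5) + G(0)) = (-2*(-3) + (-3 - 1*(-2)))*6 = (6 + (-3 + 2))*6 = (6 - 1)*6 = 5*6 = 30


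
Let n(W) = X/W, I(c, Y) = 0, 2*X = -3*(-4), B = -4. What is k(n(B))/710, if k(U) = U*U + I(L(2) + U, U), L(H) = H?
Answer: 9/2840 ≈ 0.0031690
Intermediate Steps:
X = 6 (X = (-3*(-4))/2 = (½)*12 = 6)
n(W) = 6/W
k(U) = U² (k(U) = U*U + 0 = U² + 0 = U²)
k(n(B))/710 = (6/(-4))²/710 = (6*(-¼))²*(1/710) = (-3/2)²*(1/710) = (9/4)*(1/710) = 9/2840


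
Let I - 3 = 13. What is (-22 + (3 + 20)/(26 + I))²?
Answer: 811801/1764 ≈ 460.20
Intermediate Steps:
I = 16 (I = 3 + 13 = 16)
(-22 + (3 + 20)/(26 + I))² = (-22 + (3 + 20)/(26 + 16))² = (-22 + 23/42)² = (-901/42)² = 811801/1764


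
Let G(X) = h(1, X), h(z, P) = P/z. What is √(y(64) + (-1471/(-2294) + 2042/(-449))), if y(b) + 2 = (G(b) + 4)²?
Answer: 3*√544376924319242/1030006 ≈ 67.957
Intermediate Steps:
G(X) = X (G(X) = X/1 = X*1 = X)
y(b) = -2 + (4 + b)² (y(b) = -2 + (b + 4)² = -2 + (4 + b)²)
√(y(64) + (-1471/(-2294) + 2042/(-449))) = √((-2 + (4 + 64)²) + (-1471/(-2294) + 2042/(-449))) = √((-2 + 68²) + (-1471*(-1/2294) + 2042*(-1/449))) = √((-2 + 4624) + (1471/2294 - 2042/449)) = √(4622 - 4023869/1030006) = √(4756663863/1030006) = 3*√544376924319242/1030006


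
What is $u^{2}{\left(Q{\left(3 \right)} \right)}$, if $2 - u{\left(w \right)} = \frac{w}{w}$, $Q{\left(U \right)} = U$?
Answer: $1$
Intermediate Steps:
$u{\left(w \right)} = 1$ ($u{\left(w \right)} = 2 - \frac{w}{w} = 2 - 1 = 1$)
$u^{2}{\left(Q{\left(3 \right)} \right)} = 1^{2} = 1$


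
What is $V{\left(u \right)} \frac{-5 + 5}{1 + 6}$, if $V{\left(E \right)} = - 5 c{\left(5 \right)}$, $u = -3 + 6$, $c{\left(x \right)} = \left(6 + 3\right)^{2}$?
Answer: $0$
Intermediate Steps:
$c{\left(x \right)} = 81$ ($c{\left(x \right)} = 9^{2} = 81$)
$u = 3$
$V{\left(E \right)} = -405$ ($V{\left(E \right)} = \left(-5\right) 81 = -405$)
$V{\left(u \right)} \frac{-5 + 5}{1 + 6} = - 405 \frac{-5 + 5}{1 + 6} = - 405 \cdot \frac{0}{7} = - 405 \cdot 0 \cdot \frac{1}{7} = \left(-405\right) 0 = 0$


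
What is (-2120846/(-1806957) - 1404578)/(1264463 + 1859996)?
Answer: -2538009928300/5645763061263 ≈ -0.44954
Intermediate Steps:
(-2120846/(-1806957) - 1404578)/(1264463 + 1859996) = (-2120846*(-1/1806957) - 1404578)/3124459 = (2120846/1806957 - 1404578)*(1/3124459) = -2538009928300/1806957*1/3124459 = -2538009928300/5645763061263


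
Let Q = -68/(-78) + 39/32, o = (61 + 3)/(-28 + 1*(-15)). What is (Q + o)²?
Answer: 1044259225/2879824896 ≈ 0.36261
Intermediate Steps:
o = -64/43 (o = 64/(-28 - 15) = 64/(-43) = 64*(-1/43) = -64/43 ≈ -1.4884)
Q = 2609/1248 (Q = -68*(-1/78) + 39*(1/32) = 34/39 + 39/32 = 2609/1248 ≈ 2.0905)
(Q + o)² = (2609/1248 - 64/43)² = (32315/53664)² = 1044259225/2879824896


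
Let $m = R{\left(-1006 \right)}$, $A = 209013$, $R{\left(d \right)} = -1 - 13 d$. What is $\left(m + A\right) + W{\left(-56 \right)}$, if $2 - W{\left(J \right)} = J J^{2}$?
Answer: $397708$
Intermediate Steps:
$W{\left(J \right)} = 2 - J^{3}$ ($W{\left(J \right)} = 2 - J J^{2} = 2 - J^{3}$)
$m = 13077$ ($m = -1 - -13078 = -1 + 13078 = 13077$)
$\left(m + A\right) + W{\left(-56 \right)} = \left(13077 + 209013\right) + \left(2 - \left(-56\right)^{3}\right) = 222090 + \left(2 - -175616\right) = 222090 + \left(2 + 175616\right) = 222090 + 175618 = 397708$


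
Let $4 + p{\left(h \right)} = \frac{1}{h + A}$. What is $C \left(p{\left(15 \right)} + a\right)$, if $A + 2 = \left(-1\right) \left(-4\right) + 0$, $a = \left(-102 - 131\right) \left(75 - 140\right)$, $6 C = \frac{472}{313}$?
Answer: $\frac{60745928}{15963} \approx 3805.4$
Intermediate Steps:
$C = \frac{236}{939}$ ($C = \frac{472 \cdot \frac{1}{313}}{6} = \frac{1}{6} \cdot \frac{472}{313} = \frac{236}{939} \approx 0.25133$)
$a = 15145$ ($a = \left(-233\right) \left(-65\right) = 15145$)
$A = 2$ ($A = -2 + \left(\left(-1\right) \left(-4\right) + 0\right) = -2 + \left(4 + 0\right) = -2 + 4 = 2$)
$p{\left(h \right)} = -4 + \frac{1}{2 + h}$ ($p{\left(h \right)} = -4 + \frac{1}{h + 2} = -4 + \frac{1}{2 + h}$)
$C \left(p{\left(15 \right)} + a\right) = \frac{236 \left(\frac{-7 - 60}{2 + 15} + 15145\right)}{939} = \frac{236 \left(\frac{-7 - 60}{17} + 15145\right)}{939} = \frac{236 \left(\frac{1}{17} \left(-67\right) + 15145\right)}{939} = \frac{236 \left(- \frac{67}{17} + 15145\right)}{939} = \frac{236}{939} \cdot \frac{257398}{17} = \frac{60745928}{15963}$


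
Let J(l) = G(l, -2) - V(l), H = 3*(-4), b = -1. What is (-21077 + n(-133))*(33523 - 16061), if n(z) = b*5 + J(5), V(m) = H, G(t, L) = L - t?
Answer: -368046574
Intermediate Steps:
H = -12
V(m) = -12
J(l) = 10 - l (J(l) = (-2 - l) - 1*(-12) = (-2 - l) + 12 = 10 - l)
n(z) = 0 (n(z) = -1*5 + (10 - 1*5) = -5 + (10 - 5) = -5 + 5 = 0)
(-21077 + n(-133))*(33523 - 16061) = (-21077 + 0)*(33523 - 16061) = -21077*17462 = -368046574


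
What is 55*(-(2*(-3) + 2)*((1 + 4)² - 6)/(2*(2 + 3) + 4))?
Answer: 2090/7 ≈ 298.57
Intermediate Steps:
55*(-(2*(-3) + 2)*((1 + 4)² - 6)/(2*(2 + 3) + 4)) = 55*(-(-6 + 2)*(5² - 6)/(2*5 + 4)) = 55*(-(-4)*(25 - 6)/(10 + 4)) = 55*(-(-4)*19/14) = 55*(-1*(-38/7)) = 55*(38/7) = 2090/7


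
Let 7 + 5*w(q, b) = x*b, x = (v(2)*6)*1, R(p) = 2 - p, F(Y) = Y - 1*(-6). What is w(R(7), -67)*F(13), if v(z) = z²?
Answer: -6137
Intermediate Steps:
F(Y) = 6 + Y (F(Y) = Y + 6 = 6 + Y)
x = 24 (x = (2²*6)*1 = (4*6)*1 = 24*1 = 24)
w(q, b) = -7/5 + 24*b/5 (w(q, b) = -7/5 + (24*b)/5 = -7/5 + 24*b/5)
w(R(7), -67)*F(13) = (-7/5 + (24/5)*(-67))*(6 + 13) = (-7/5 - 1608/5)*19 = -323*19 = -6137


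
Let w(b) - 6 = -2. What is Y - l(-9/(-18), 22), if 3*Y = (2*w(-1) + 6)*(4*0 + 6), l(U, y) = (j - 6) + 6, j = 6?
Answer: 22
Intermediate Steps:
w(b) = 4 (w(b) = 6 - 2 = 4)
l(U, y) = 6 (l(U, y) = (6 - 6) + 6 = 0 + 6 = 6)
Y = 28 (Y = ((2*4 + 6)*(4*0 + 6))/3 = ((8 + 6)*(0 + 6))/3 = (14*6)/3 = (1/3)*84 = 28)
Y - l(-9/(-18), 22) = 28 - 1*6 = 28 - 6 = 22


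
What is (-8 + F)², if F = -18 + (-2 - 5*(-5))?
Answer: 9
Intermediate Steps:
F = 5 (F = -18 + (-2 + 25) = -18 + 23 = 5)
(-8 + F)² = (-8 + 5)² = (-3)² = 9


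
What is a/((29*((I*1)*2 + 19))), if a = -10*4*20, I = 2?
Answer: -800/667 ≈ -1.1994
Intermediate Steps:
a = -800 (a = -40*20 = -800)
a/((29*((I*1)*2 + 19))) = -800*1/(29*((2*1)*2 + 19)) = -800*1/(29*(2*2 + 19)) = -800*1/(29*(4 + 19)) = -800/(29*23) = -800/667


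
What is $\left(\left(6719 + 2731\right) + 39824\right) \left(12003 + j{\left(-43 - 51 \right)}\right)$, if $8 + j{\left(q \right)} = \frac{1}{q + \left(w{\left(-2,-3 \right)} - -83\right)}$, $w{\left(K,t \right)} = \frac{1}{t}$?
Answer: $\frac{10047633799}{17} \approx 5.9104 \cdot 10^{8}$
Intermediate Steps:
$j{\left(q \right)} = -8 + \frac{1}{\frac{248}{3} + q}$ ($j{\left(q \right)} = -8 + \frac{1}{q + \left(\frac{1}{-3} - -83\right)} = -8 + \frac{1}{q + \left(- \frac{1}{3} + 83\right)} = -8 + \frac{1}{q + \frac{248}{3}} = -8 + \frac{1}{\frac{248}{3} + q}$)
$\left(\left(6719 + 2731\right) + 39824\right) \left(12003 + j{\left(-43 - 51 \right)}\right) = \left(\left(6719 + 2731\right) + 39824\right) \left(12003 + \frac{-1981 - 24 \left(-43 - 51\right)}{248 + 3 \left(-43 - 51\right)}\right) = \left(9450 + 39824\right) \left(12003 + \frac{-1981 - -2256}{248 + 3 \left(-94\right)}\right) = 49274 \left(12003 + \frac{-1981 + 2256}{248 - 282}\right) = 49274 \left(12003 + \frac{1}{-34} \cdot 275\right) = 49274 \left(12003 - \frac{275}{34}\right) = 49274 \cdot \frac{407827}{34} = \frac{10047633799}{17}$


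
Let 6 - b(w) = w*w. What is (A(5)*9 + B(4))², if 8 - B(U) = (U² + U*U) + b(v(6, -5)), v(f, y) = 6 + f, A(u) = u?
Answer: 25281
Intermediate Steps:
b(w) = 6 - w² (b(w) = 6 - w*w = 6 - w²)
B(U) = 146 - 2*U² (B(U) = 8 - ((U² + U*U) + (6 - (6 + 6)²)) = 8 - ((U² + U²) + (6 - 1*12²)) = 8 - (2*U² + (6 - 1*144)) = 8 - (2*U² + (6 - 144)) = 8 - (2*U² - 138) = 8 - (-138 + 2*U²) = 8 + (138 - 2*U²) = 146 - 2*U²)
(A(5)*9 + B(4))² = (5*9 + (146 - 2*4²))² = (45 + (146 - 2*16))² = (45 + (146 - 32))² = (45 + 114)² = 159² = 25281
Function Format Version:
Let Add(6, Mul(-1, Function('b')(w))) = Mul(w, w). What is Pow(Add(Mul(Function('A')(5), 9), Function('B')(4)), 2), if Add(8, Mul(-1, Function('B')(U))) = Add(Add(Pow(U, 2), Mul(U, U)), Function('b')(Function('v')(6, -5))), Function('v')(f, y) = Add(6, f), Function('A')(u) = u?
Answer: 25281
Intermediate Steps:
Function('b')(w) = Add(6, Mul(-1, Pow(w, 2))) (Function('b')(w) = Add(6, Mul(-1, Mul(w, w))) = Add(6, Mul(-1, Pow(w, 2))))
Function('B')(U) = Add(146, Mul(-2, Pow(U, 2))) (Function('B')(U) = Add(8, Mul(-1, Add(Add(Pow(U, 2), Mul(U, U)), Add(6, Mul(-1, Pow(Add(6, 6), 2)))))) = Add(8, Mul(-1, Add(Add(Pow(U, 2), Pow(U, 2)), Add(6, Mul(-1, Pow(12, 2)))))) = Add(8, Mul(-1, Add(Mul(2, Pow(U, 2)), Add(6, Mul(-1, 144))))) = Add(8, Mul(-1, Add(Mul(2, Pow(U, 2)), Add(6, -144)))) = Add(8, Mul(-1, Add(Mul(2, Pow(U, 2)), -138))) = Add(8, Mul(-1, Add(-138, Mul(2, Pow(U, 2))))) = Add(8, Add(138, Mul(-2, Pow(U, 2)))) = Add(146, Mul(-2, Pow(U, 2))))
Pow(Add(Mul(Function('A')(5), 9), Function('B')(4)), 2) = Pow(Add(Mul(5, 9), Add(146, Mul(-2, Pow(4, 2)))), 2) = Pow(Add(45, Add(146, Mul(-2, 16))), 2) = Pow(Add(45, Add(146, -32)), 2) = Pow(Add(45, 114), 2) = Pow(159, 2) = 25281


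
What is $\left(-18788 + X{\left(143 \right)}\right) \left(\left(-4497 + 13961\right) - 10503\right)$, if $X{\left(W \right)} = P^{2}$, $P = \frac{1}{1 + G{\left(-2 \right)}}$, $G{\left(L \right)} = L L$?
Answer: $\frac{488017261}{25} \approx 1.9521 \cdot 10^{7}$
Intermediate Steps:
$G{\left(L \right)} = L^{2}$
$P = \frac{1}{5}$ ($P = \frac{1}{1 + \left(-2\right)^{2}} = \frac{1}{1 + 4} = \frac{1}{5} \approx 0.2$)
$X{\left(W \right)} = \frac{1}{25}$ ($X{\left(W \right)} = \left(\frac{1}{5}\right)^{2} = \frac{1}{25}$)
$\left(-18788 + X{\left(143 \right)}\right) \left(\left(-4497 + 13961\right) - 10503\right) = \left(-18788 + \frac{1}{25}\right) \left(\left(-4497 + 13961\right) - 10503\right) = - \frac{469699 \left(9464 - 10503\right)}{25} = \left(- \frac{469699}{25}\right) \left(-1039\right) = \frac{488017261}{25}$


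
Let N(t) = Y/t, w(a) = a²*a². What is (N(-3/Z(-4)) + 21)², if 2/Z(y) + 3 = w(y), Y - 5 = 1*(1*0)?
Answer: 253733041/576081 ≈ 440.45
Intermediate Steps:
Y = 5 (Y = 5 + 1*(1*0) = 5 + 1*0 = 5 + 0 = 5)
w(a) = a⁴
Z(y) = 2/(-3 + y⁴)
N(t) = 5/t
(N(-3/Z(-4)) + 21)² = (5/((-3/(2/(-3 + (-4)⁴)))) + 21)² = (5/((-3/(2/(-3 + 256)))) + 21)² = (5/((-3/(2/253))) + 21)² = (5/((-3/(2*(1/253)))) + 21)² = (5/((-3/2/253)) + 21)² = (5/((-3*253/2)) + 21)² = (5/(-759/2) + 21)² = (5*(-2/759) + 21)² = (-10/759 + 21)² = (15929/759)² = 253733041/576081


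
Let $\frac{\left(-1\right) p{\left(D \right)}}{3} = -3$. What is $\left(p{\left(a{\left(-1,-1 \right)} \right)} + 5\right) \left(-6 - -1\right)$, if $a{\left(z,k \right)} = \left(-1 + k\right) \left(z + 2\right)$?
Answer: $-70$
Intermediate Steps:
$a{\left(z,k \right)} = \left(-1 + k\right) \left(2 + z\right)$
$p{\left(D \right)} = 9$ ($p{\left(D \right)} = \left(-3\right) \left(-3\right) = 9$)
$\left(p{\left(a{\left(-1,-1 \right)} \right)} + 5\right) \left(-6 - -1\right) = \left(9 + 5\right) \left(-6 - -1\right) = 14 \left(-6 + 1\right) = 14 \left(-5\right) = -70$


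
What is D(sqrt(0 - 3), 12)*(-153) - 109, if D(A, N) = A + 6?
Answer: -1027 - 153*I*sqrt(3) ≈ -1027.0 - 265.0*I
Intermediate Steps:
D(A, N) = 6 + A
D(sqrt(0 - 3), 12)*(-153) - 109 = (6 + sqrt(0 - 3))*(-153) - 109 = (6 + sqrt(-3))*(-153) - 109 = (6 + I*sqrt(3))*(-153) - 109 = (-918 - 153*I*sqrt(3)) - 109 = -1027 - 153*I*sqrt(3)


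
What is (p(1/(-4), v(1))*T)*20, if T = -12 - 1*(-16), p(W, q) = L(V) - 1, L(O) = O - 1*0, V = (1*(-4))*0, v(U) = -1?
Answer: -80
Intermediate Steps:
V = 0 (V = -4*0 = 0)
L(O) = O (L(O) = O + 0 = O)
p(W, q) = -1 (p(W, q) = 0 - 1 = -1)
T = 4 (T = -12 + 16 = 4)
(p(1/(-4), v(1))*T)*20 = -1*4*20 = -4*20 = -80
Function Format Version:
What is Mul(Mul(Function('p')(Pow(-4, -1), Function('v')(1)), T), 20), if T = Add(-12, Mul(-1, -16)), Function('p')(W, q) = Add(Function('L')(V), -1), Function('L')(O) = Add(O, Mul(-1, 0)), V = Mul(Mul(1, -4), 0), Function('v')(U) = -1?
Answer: -80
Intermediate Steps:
V = 0 (V = Mul(-4, 0) = 0)
Function('L')(O) = O (Function('L')(O) = Add(O, 0) = O)
Function('p')(W, q) = -1 (Function('p')(W, q) = Add(0, -1) = -1)
T = 4 (T = Add(-12, 16) = 4)
Mul(Mul(Function('p')(Pow(-4, -1), Function('v')(1)), T), 20) = Mul(Mul(-1, 4), 20) = Mul(-4, 20) = -80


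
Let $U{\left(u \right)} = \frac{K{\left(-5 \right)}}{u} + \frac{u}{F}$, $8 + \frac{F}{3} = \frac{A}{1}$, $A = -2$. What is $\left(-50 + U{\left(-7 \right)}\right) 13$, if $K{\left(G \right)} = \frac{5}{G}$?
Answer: $- \frac{135473}{210} \approx -645.11$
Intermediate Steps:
$F = -30$ ($F = -24 + 3 \left(- \frac{2}{1}\right) = -24 + 3 \left(\left(-2\right) 1\right) = -24 + 3 \left(-2\right) = -24 - 6 = -30$)
$U{\left(u \right)} = - \frac{1}{u} - \frac{u}{30}$ ($U{\left(u \right)} = \frac{5 \frac{1}{-5}}{u} + \frac{u}{-30} = \frac{5 \left(- \frac{1}{5}\right)}{u} + u \left(- \frac{1}{30}\right) = - \frac{1}{u} - \frac{u}{30}$)
$\left(-50 + U{\left(-7 \right)}\right) 13 = \left(-50 - - \frac{79}{210}\right) 13 = \left(-50 + \left(\left(-1\right) \left(- \frac{1}{7}\right) + \frac{7}{30}\right)\right) 13 = \left(-50 + \left(\frac{1}{7} + \frac{7}{30}\right)\right) 13 = \left(-50 + \frac{79}{210}\right) 13 = \left(- \frac{10421}{210}\right) 13 = - \frac{135473}{210}$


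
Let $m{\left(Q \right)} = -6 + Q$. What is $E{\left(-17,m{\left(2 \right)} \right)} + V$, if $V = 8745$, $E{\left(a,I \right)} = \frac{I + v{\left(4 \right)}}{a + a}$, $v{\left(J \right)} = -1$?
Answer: $\frac{297335}{34} \approx 8745.1$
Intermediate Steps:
$E{\left(a,I \right)} = \frac{-1 + I}{2 a}$ ($E{\left(a,I \right)} = \frac{I - 1}{a + a} = \frac{-1 + I}{2 a}$)
$E{\left(-17,m{\left(2 \right)} \right)} + V = \frac{-1 + \left(-6 + 2\right)}{2 \left(-17\right)} + 8745 = \frac{1}{2} \left(- \frac{1}{17}\right) \left(-1 - 4\right) + 8745 = \frac{1}{2} \left(- \frac{1}{17}\right) \left(-5\right) + 8745 = \frac{5}{34} + 8745 = \frac{297335}{34}$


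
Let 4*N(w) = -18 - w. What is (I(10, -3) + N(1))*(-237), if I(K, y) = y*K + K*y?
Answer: 61383/4 ≈ 15346.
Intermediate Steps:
I(K, y) = 2*K*y (I(K, y) = K*y + K*y = 2*K*y)
N(w) = -9/2 - w/4 (N(w) = (-18 - w)/4 = -9/2 - w/4)
(I(10, -3) + N(1))*(-237) = (2*10*(-3) + (-9/2 - 1/4*1))*(-237) = (-60 + (-9/2 - 1/4))*(-237) = (-60 - 19/4)*(-237) = -259/4*(-237) = 61383/4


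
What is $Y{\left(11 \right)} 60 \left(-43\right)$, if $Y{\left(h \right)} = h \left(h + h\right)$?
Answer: $-624360$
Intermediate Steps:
$Y{\left(h \right)} = 2 h^{2}$ ($Y{\left(h \right)} = h 2 h = 2 h^{2}$)
$Y{\left(11 \right)} 60 \left(-43\right) = 2 \cdot 11^{2} \cdot 60 \left(-43\right) = 2 \cdot 121 \cdot 60 \left(-43\right) = 242 \cdot 60 \left(-43\right) = 14520 \left(-43\right) = -624360$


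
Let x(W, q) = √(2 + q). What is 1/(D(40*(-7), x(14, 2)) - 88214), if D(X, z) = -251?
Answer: -1/88465 ≈ -1.1304e-5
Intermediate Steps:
1/(D(40*(-7), x(14, 2)) - 88214) = 1/(-251 - 88214) = 1/(-88465) = -1/88465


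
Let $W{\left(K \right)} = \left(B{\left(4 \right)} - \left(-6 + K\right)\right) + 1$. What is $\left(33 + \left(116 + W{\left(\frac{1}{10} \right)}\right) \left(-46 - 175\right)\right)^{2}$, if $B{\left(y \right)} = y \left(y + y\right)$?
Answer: $\frac{116963316001}{100} \approx 1.1696 \cdot 10^{9}$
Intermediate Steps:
$B{\left(y \right)} = 2 y^{2}$ ($B{\left(y \right)} = y 2 y = 2 y^{2}$)
$W{\left(K \right)} = 39 - K$ ($W{\left(K \right)} = \left(2 \cdot 4^{2} - \left(-6 + K\right)\right) + 1 = \left(2 \cdot 16 - \left(-6 + K\right)\right) + 1 = \left(32 - \left(-6 + K\right)\right) + 1 = \left(38 - K\right) + 1 = 39 - K$)
$\left(33 + \left(116 + W{\left(\frac{1}{10} \right)}\right) \left(-46 - 175\right)\right)^{2} = \left(33 + \left(116 + \left(39 - \frac{1}{10}\right)\right) \left(-46 - 175\right)\right)^{2} = \left(33 + \left(116 + \left(39 - \frac{1}{10}\right)\right) \left(-221\right)\right)^{2} = \left(33 + \left(116 + \frac{389}{10}\right) \left(-221\right)\right)^{2} = \left(33 + \frac{1549}{10} \left(-221\right)\right)^{2} = \left(33 - \frac{342329}{10}\right)^{2} = \left(- \frac{341999}{10}\right)^{2} = \frac{116963316001}{100}$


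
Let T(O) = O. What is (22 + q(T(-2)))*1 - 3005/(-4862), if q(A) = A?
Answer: 100245/4862 ≈ 20.618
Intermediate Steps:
(22 + q(T(-2)))*1 - 3005/(-4862) = (22 - 2)*1 - 3005/(-4862) = 20*1 - 3005*(-1)/4862 = 20 - 1*(-3005/4862) = 20 + 3005/4862 = 100245/4862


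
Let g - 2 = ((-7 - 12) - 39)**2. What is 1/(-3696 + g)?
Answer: -1/330 ≈ -0.0030303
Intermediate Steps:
g = 3366 (g = 2 + ((-7 - 12) - 39)**2 = 2 + (-19 - 39)**2 = 2 + (-58)**2 = 2 + 3364 = 3366)
1/(-3696 + g) = 1/(-3696 + 3366) = 1/(-330) = -1/330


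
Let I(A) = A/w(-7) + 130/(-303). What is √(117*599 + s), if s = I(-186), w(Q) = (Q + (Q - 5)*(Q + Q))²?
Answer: √166781159955723/48783 ≈ 264.73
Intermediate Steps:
w(Q) = (Q + 2*Q*(-5 + Q))² (w(Q) = (Q + (-5 + Q)*(2*Q))² = (Q + 2*Q*(-5 + Q))²)
I(A) = -130/303 + A/25921 (I(A) = A/(((-7)²*(-9 + 2*(-7))²)) + 130/(-303) = A/((49*(-9 - 14)²)) + 130*(-1/303) = A/((49*(-23)²)) - 130/303 = A/((49*529)) - 130/303 = A/25921 - 130/303 = -130/303 + A/25921)
s = -3426088/7854063 (s = -130/303 + (1/25921)*(-186) = -130/303 - 186/25921 = -3426088/7854063 ≈ -0.43622)
√(117*599 + s) = √(117*599 - 3426088/7854063) = √(70083 - 3426088/7854063) = √(550432871141/7854063) = √166781159955723/48783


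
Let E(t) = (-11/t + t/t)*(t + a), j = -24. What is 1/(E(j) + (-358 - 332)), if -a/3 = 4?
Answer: -2/1485 ≈ -0.0013468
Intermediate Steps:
a = -12 (a = -3*4 = -12)
E(t) = (1 - 11/t)*(-12 + t) (E(t) = (-11/t + t/t)*(t - 12) = (-11/t + 1)*(-12 + t) = (1 - 11/t)*(-12 + t))
1/(E(j) + (-358 - 332)) = 1/((-23 - 24 + 132/(-24)) + (-358 - 332)) = 1/((-23 - 24 + 132*(-1/24)) - 690) = 1/((-23 - 24 - 11/2) - 690) = 1/(-105/2 - 690) = 1/(-1485/2) = -2/1485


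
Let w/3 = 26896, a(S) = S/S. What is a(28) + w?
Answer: 80689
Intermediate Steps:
a(S) = 1
w = 80688 (w = 3*26896 = 80688)
a(28) + w = 1 + 80688 = 80689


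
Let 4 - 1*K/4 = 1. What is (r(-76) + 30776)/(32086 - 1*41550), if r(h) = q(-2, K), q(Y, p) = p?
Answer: -7697/2366 ≈ -3.2532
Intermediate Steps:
K = 12 (K = 16 - 4*1 = 16 - 4 = 12)
r(h) = 12
(r(-76) + 30776)/(32086 - 1*41550) = (12 + 30776)/(32086 - 1*41550) = 30788/(32086 - 41550) = 30788/(-9464) = 30788*(-1/9464) = -7697/2366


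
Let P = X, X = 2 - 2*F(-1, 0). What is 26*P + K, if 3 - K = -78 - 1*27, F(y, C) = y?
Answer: 212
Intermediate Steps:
X = 4 (X = 2 - 2*(-1) = 2 + 2 = 4)
P = 4
K = 108 (K = 3 - (-78 - 1*27) = 3 - (-78 - 27) = 3 - 1*(-105) = 3 + 105 = 108)
26*P + K = 26*4 + 108 = 104 + 108 = 212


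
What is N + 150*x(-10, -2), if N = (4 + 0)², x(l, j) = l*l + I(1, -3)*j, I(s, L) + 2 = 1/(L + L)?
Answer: 15666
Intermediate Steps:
I(s, L) = -2 + 1/(2*L) (I(s, L) = -2 + 1/(L + L) = -2 + 1/(2*L))
x(l, j) = l² - 13*j/6 (x(l, j) = l*l + (-2 + (½)/(-3))*j = l² + (-2 + (½)*(-⅓))*j = l² + (-2 - ⅙)*j = l² - 13*j/6)
N = 16 (N = 4² = 16)
N + 150*x(-10, -2) = 16 + 150*((-10)² - 13/6*(-2)) = 16 + 150*(100 + 13/3) = 16 + 150*(313/3) = 16 + 15650 = 15666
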